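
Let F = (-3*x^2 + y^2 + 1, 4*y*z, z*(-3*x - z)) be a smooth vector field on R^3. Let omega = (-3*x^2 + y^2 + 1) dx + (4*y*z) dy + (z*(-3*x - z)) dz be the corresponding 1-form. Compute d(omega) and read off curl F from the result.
d(omega) = (-4*y) dy ∧ dz + (3*z) dz ∧ dx + (-2*y) dx ∧ dy; curl F = (-4*y, 3*z, -2*y)

d omega = sum_{i<j} (∂f_j/∂x_i - ∂f_i/∂x_j) dx_i ∧ dx_j. Under the identification (dy ∧ dz, dz ∧ dx, dx ∧ dy) ↔ (e_x, e_y, e_z), the coefficients are exactly the components of curl F. Compute:
  ∂R/∂y - ∂Q/∂z = (0) - (4*y) = -4*y
  ∂P/∂z - ∂R/∂x = (0) - (-3*z) = 3*z
  ∂Q/∂x - ∂P/∂y = (0) - (2*y) = -2*y.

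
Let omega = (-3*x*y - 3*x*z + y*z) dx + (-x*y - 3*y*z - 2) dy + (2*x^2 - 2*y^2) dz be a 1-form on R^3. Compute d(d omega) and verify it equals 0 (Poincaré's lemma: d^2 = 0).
d(d omega) = 0

Step 1: d omega = sum_{i<j} (∂f_j/∂x_i - ∂f_i/∂x_j) dx_i ∧ dx_j:
  coeff of dx ∧ dy: 3*x - y - z
  coeff of dx ∧ dz: 7*x - y
  coeff of dy ∧ dz: -y
Step 2: Apply d again to each 2-form coefficient. The only possible 3-form in R^3 is dx ∧ dy ∧ dz, with coefficient
  ∂(coeff of dy∧dz)/∂x - ∂(coeff of dx∧dz)/∂y + ∂(coeff of dx∧dy)/∂z
  = ∂/∂x (-y) - ∂/∂y (7*x - y) + ∂/∂z (3*x - y - z).
Each of these terms simplifies to sums of mixed partials that cancel in pairs. The result is 0 (by equality of mixed partials for smooth functions — Schwarz / Clairaut).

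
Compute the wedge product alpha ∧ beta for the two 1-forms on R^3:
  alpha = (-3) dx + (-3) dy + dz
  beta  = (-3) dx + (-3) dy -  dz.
alpha ∧ beta = (6) dx ∧ dz + (6) dy ∧ dz

Distribute the wedge, using dx_i ∧ dx_j = -dx_j ∧ dx_i and dx_i ∧ dx_i = 0. For each pair (i, j) with i < j, the coefficient of dx_i ∧ dx_j in alpha ∧ beta is (alpha_i * beta_j - alpha_j * beta_i). Collecting: alpha ∧ beta = (6) dx ∧ dz + (6) dy ∧ dz.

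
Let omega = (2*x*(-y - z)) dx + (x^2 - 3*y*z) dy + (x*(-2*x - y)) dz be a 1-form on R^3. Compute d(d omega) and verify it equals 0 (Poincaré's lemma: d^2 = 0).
d(d omega) = 0

Step 1: d omega = sum_{i<j} (∂f_j/∂x_i - ∂f_i/∂x_j) dx_i ∧ dx_j:
  coeff of dx ∧ dy: 4*x
  coeff of dx ∧ dz: -2*x - y
  coeff of dy ∧ dz: -x + 3*y
Step 2: Apply d again to each 2-form coefficient. The only possible 3-form in R^3 is dx ∧ dy ∧ dz, with coefficient
  ∂(coeff of dy∧dz)/∂x - ∂(coeff of dx∧dz)/∂y + ∂(coeff of dx∧dy)/∂z
  = ∂/∂x (-x + 3*y) - ∂/∂y (-2*x - y) + ∂/∂z (4*x).
Each of these terms simplifies to sums of mixed partials that cancel in pairs. The result is 0 (by equality of mixed partials for smooth functions — Schwarz / Clairaut).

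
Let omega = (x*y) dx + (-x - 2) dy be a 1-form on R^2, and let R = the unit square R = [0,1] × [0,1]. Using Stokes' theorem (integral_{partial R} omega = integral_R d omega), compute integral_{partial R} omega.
integral_(partial R) omega = -3/2

Stokes: integral_partial_R omega = integral_R d omega with d omega = (∂Q/∂x - ∂P/∂y) dx ∧ dy.
  ∂Q/∂x = -1
  ∂P/∂y = x
  integrand = ∂Q/∂x - ∂P/∂y = -x - 1.
Integrating over R: integral_0^1 integral_0^1 (-x - 1) dx dy = -3/2.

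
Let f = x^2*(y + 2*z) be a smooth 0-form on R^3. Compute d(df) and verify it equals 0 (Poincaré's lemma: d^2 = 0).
d(df) = 0

Step 1: df = sum_i (∂f/∂x_i) dx_i = (2*x*(y + 2*z)) dx + (x^2) dy + (2*x^2) dz.
Step 2: Apply d again. Using the 1-form formula, the coefficient of dx ∧ dy in d(df) is ∂^2 f/∂x ∂y - ∂^2 f/∂y ∂x = (2*x) - (2*x) = 0 (equality of mixed partials for smooth f).
Similarly for dx ∧ dz and dy ∧ dz — all coefficients vanish. So d(df) = 0.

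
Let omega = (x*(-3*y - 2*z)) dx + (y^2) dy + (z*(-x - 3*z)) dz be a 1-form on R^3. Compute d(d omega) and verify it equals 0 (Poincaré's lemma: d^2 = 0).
d(d omega) = 0

Step 1: d omega = sum_{i<j} (∂f_j/∂x_i - ∂f_i/∂x_j) dx_i ∧ dx_j:
  coeff of dx ∧ dy: 3*x
  coeff of dx ∧ dz: 2*x - z
  coeff of dy ∧ dz: 0
Step 2: Apply d again to each 2-form coefficient. The only possible 3-form in R^3 is dx ∧ dy ∧ dz, with coefficient
  ∂(coeff of dy∧dz)/∂x - ∂(coeff of dx∧dz)/∂y + ∂(coeff of dx∧dy)/∂z
  = ∂/∂x (0) - ∂/∂y (2*x - z) + ∂/∂z (3*x).
Each of these terms simplifies to sums of mixed partials that cancel in pairs. The result is 0 (by equality of mixed partials for smooth functions — Schwarz / Clairaut).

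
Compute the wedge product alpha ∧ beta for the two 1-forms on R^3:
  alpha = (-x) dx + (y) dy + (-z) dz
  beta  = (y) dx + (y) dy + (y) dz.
alpha ∧ beta = (-y*(x + y)) dx ∧ dy + (y*(-x + z)) dx ∧ dz + (y*(y + z)) dy ∧ dz

Distribute the wedge, using dx_i ∧ dx_j = -dx_j ∧ dx_i and dx_i ∧ dx_i = 0. For each pair (i, j) with i < j, the coefficient of dx_i ∧ dx_j in alpha ∧ beta is (alpha_i * beta_j - alpha_j * beta_i). Collecting: alpha ∧ beta = (-y*(x + y)) dx ∧ dy + (y*(-x + z)) dx ∧ dz + (y*(y + z)) dy ∧ dz.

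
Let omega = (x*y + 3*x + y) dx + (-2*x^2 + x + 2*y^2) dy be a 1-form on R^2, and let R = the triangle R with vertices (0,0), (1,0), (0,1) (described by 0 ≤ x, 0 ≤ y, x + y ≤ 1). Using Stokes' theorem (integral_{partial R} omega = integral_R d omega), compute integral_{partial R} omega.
integral_(partial R) omega = -5/6

Stokes: integral_partial_R omega = integral_R d omega with d omega = (∂Q/∂x - ∂P/∂y) dx ∧ dy.
  ∂Q/∂x = 1 - 4*x
  ∂P/∂y = x + 1
  integrand = ∂Q/∂x - ∂P/∂y = -5*x.
Integrating over R: integral_0^1 integral_0^{1-x} (-5*x) dy dx = -5/6.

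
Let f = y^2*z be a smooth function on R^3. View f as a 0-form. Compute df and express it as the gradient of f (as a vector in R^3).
df = (0) dx + (2*y*z) dy + (y^2) dz; grad f = (0, 2*y*z, y^2)

For a 0-form f, d f = (∂f/∂x) dx + (∂f/∂y) dy + (∂f/∂z) dz. The components of the vector representation are exactly the entries of grad f in Cartesian coordinates:
  ∂f/∂x = 0
  ∂f/∂y = 2*y*z
  ∂f/∂z = y^2.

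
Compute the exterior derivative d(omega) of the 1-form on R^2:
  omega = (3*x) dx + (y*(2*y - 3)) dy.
d(omega) = 0

For a 1-form omega = sum_i f_i dx_i, the exterior derivative is
  d(omega) = sum_{i < j} (∂f_j/∂x_i - ∂f_i/∂x_j) dx_i ∧ dx_j.

Assembling: d(omega) = 0.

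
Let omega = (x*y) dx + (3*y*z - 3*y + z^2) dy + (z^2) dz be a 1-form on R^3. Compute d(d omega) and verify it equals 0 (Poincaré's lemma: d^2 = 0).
d(d omega) = 0

Step 1: d omega = sum_{i<j} (∂f_j/∂x_i - ∂f_i/∂x_j) dx_i ∧ dx_j:
  coeff of dx ∧ dy: -x
  coeff of dx ∧ dz: 0
  coeff of dy ∧ dz: -3*y - 2*z
Step 2: Apply d again to each 2-form coefficient. The only possible 3-form in R^3 is dx ∧ dy ∧ dz, with coefficient
  ∂(coeff of dy∧dz)/∂x - ∂(coeff of dx∧dz)/∂y + ∂(coeff of dx∧dy)/∂z
  = ∂/∂x (-3*y - 2*z) - ∂/∂y (0) + ∂/∂z (-x).
Each of these terms simplifies to sums of mixed partials that cancel in pairs. The result is 0 (by equality of mixed partials for smooth functions — Schwarz / Clairaut).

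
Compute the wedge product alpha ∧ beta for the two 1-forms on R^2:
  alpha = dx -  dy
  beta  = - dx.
alpha ∧ beta = (-1) dx ∧ dy

Distribute the wedge, using dx_i ∧ dx_j = -dx_j ∧ dx_i and dx_i ∧ dx_i = 0. For each pair (i, j) with i < j, the coefficient of dx_i ∧ dx_j in alpha ∧ beta is (alpha_i * beta_j - alpha_j * beta_i). Collecting: alpha ∧ beta = (-1) dx ∧ dy.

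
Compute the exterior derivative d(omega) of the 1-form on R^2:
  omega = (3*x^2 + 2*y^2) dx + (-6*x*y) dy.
d(omega) = (-10*y) dx ∧ dy

For a 1-form omega = sum_i f_i dx_i, the exterior derivative is
  d(omega) = sum_{i < j} (∂f_j/∂x_i - ∂f_i/∂x_j) dx_i ∧ dx_j.
  coefficient of dx ∧ dy: ∂f_2/∂x - ∂f_1/∂y = ∂(-6*x*y)/∂x - ∂(3*x^2 + 2*y^2)/∂y = -10*y
Assembling: d(omega) = (-10*y) dx ∧ dy.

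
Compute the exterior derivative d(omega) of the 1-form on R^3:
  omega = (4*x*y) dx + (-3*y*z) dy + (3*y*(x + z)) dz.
d(omega) = (-4*x) dx ∧ dy + (3*y) dx ∧ dz + (3*x + 3*y + 3*z) dy ∧ dz

For a 1-form omega = sum_i f_i dx_i, the exterior derivative is
  d(omega) = sum_{i < j} (∂f_j/∂x_i - ∂f_i/∂x_j) dx_i ∧ dx_j.
  coefficient of dx ∧ dy: ∂f_2/∂x - ∂f_1/∂y = ∂(-3*y*z)/∂x - ∂(4*x*y)/∂y = -4*x
  coefficient of dx ∧ dz: ∂f_3/∂x - ∂f_1/∂z = ∂(3*y*(x + z))/∂x - ∂(4*x*y)/∂z = 3*y
  coefficient of dy ∧ dz: ∂f_3/∂y - ∂f_2/∂z = ∂(3*y*(x + z))/∂y - ∂(-3*y*z)/∂z = 3*x + 3*y + 3*z
Assembling: d(omega) = (-4*x) dx ∧ dy + (3*y) dx ∧ dz + (3*x + 3*y + 3*z) dy ∧ dz.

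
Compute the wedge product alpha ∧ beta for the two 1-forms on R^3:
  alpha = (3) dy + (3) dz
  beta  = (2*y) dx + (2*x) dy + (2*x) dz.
alpha ∧ beta = (-6*y) dx ∧ dy + (-6*y) dx ∧ dz

Distribute the wedge, using dx_i ∧ dx_j = -dx_j ∧ dx_i and dx_i ∧ dx_i = 0. For each pair (i, j) with i < j, the coefficient of dx_i ∧ dx_j in alpha ∧ beta is (alpha_i * beta_j - alpha_j * beta_i). Collecting: alpha ∧ beta = (-6*y) dx ∧ dy + (-6*y) dx ∧ dz.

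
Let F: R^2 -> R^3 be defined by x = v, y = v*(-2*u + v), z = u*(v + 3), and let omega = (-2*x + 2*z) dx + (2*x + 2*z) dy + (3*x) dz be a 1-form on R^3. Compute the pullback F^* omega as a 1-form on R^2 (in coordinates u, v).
F^* omega = (v*(-4*u*v - 12*u - v + 9)) du + (-4*u^2*v - 12*u^2 + 4*u*v^2 + 13*u*v + 6*u + 4*v^2 - 2*v) dv

Using F^*(f dg) = (f ∘ F) d(g ∘ F), substitute each coordinate x_i by F_i(u, v) in f_i, and replace dx_i by d F_i = (∂F_i/∂u) du + (∂F_i/∂v) dv.
  For the x component: f_1(F) = 2*u*v + 6*u - 2*v; d F_1 = (0) du + (1) dv
  For the y component: f_2(F) = 2*u*v + 6*u + 2*v; d F_2 = (-2*v) du + (-2*u + 2*v) dv
  For the z component: f_3(F) = 3*v; d F_3 = (v + 3) du + (u) dv
Combining and collecting du, dv coefficients:
  coeff of du: v*(-4*u*v - 12*u - v + 9)
  coeff of dv: -4*u^2*v - 12*u^2 + 4*u*v^2 + 13*u*v + 6*u + 4*v^2 - 2*v
F^* omega = (v*(-4*u*v - 12*u - v + 9)) du + (-4*u^2*v - 12*u^2 + 4*u*v^2 + 13*u*v + 6*u + 4*v^2 - 2*v) dv.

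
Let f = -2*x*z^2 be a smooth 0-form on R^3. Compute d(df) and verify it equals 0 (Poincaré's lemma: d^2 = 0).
d(df) = 0

Step 1: df = sum_i (∂f/∂x_i) dx_i = (-2*z^2) dx + (0) dy + (-4*x*z) dz.
Step 2: Apply d again. Using the 1-form formula, the coefficient of dx ∧ dy in d(df) is ∂^2 f/∂x ∂y - ∂^2 f/∂y ∂x = (0) - (0) = 0 (equality of mixed partials for smooth f).
Similarly for dx ∧ dz and dy ∧ dz — all coefficients vanish. So d(df) = 0.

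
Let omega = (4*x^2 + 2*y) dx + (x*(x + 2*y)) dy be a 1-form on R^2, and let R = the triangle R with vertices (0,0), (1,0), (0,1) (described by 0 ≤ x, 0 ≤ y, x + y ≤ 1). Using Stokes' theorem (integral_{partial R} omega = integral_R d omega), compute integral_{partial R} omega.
integral_(partial R) omega = -1/3

Stokes: integral_partial_R omega = integral_R d omega with d omega = (∂Q/∂x - ∂P/∂y) dx ∧ dy.
  ∂Q/∂x = 2*x + 2*y
  ∂P/∂y = 2
  integrand = ∂Q/∂x - ∂P/∂y = 2*x + 2*y - 2.
Integrating over R: integral_0^1 integral_0^{1-x} (2*x + 2*y - 2) dy dx = -1/3.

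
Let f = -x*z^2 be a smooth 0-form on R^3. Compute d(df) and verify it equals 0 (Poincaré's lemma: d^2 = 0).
d(df) = 0

Step 1: df = sum_i (∂f/∂x_i) dx_i = (-z^2) dx + (0) dy + (-2*x*z) dz.
Step 2: Apply d again. Using the 1-form formula, the coefficient of dx ∧ dy in d(df) is ∂^2 f/∂x ∂y - ∂^2 f/∂y ∂x = (0) - (0) = 0 (equality of mixed partials for smooth f).
Similarly for dx ∧ dz and dy ∧ dz — all coefficients vanish. So d(df) = 0.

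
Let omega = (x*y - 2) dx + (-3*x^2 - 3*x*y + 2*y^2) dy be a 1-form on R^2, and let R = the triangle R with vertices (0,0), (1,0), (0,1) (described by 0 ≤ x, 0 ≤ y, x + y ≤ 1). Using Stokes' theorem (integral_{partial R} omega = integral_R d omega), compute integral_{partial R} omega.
integral_(partial R) omega = -5/3

Stokes: integral_partial_R omega = integral_R d omega with d omega = (∂Q/∂x - ∂P/∂y) dx ∧ dy.
  ∂Q/∂x = -6*x - 3*y
  ∂P/∂y = x
  integrand = ∂Q/∂x - ∂P/∂y = -7*x - 3*y.
Integrating over R: integral_0^1 integral_0^{1-x} (-7*x - 3*y) dy dx = -5/3.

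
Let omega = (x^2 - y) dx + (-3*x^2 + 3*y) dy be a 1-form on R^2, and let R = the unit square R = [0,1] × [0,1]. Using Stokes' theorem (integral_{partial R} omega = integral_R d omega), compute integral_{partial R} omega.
integral_(partial R) omega = -2

Stokes: integral_partial_R omega = integral_R d omega with d omega = (∂Q/∂x - ∂P/∂y) dx ∧ dy.
  ∂Q/∂x = -6*x
  ∂P/∂y = -1
  integrand = ∂Q/∂x - ∂P/∂y = 1 - 6*x.
Integrating over R: integral_0^1 integral_0^1 (1 - 6*x) dx dy = -2.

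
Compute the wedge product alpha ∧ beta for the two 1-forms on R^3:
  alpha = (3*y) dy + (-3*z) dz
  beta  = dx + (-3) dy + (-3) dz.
alpha ∧ beta = (-3*y) dx ∧ dy + (-9*y - 9*z) dy ∧ dz + (3*z) dx ∧ dz

Distribute the wedge, using dx_i ∧ dx_j = -dx_j ∧ dx_i and dx_i ∧ dx_i = 0. For each pair (i, j) with i < j, the coefficient of dx_i ∧ dx_j in alpha ∧ beta is (alpha_i * beta_j - alpha_j * beta_i). Collecting: alpha ∧ beta = (-3*y) dx ∧ dy + (-9*y - 9*z) dy ∧ dz + (3*z) dx ∧ dz.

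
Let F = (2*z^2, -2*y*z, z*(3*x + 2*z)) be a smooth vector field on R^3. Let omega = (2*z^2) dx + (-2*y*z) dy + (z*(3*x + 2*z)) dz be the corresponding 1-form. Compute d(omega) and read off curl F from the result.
d(omega) = (2*y) dy ∧ dz + (z) dz ∧ dx + (0) dx ∧ dy; curl F = (2*y, z, 0)

d omega = sum_{i<j} (∂f_j/∂x_i - ∂f_i/∂x_j) dx_i ∧ dx_j. Under the identification (dy ∧ dz, dz ∧ dx, dx ∧ dy) ↔ (e_x, e_y, e_z), the coefficients are exactly the components of curl F. Compute:
  ∂R/∂y - ∂Q/∂z = (0) - (-2*y) = 2*y
  ∂P/∂z - ∂R/∂x = (4*z) - (3*z) = z
  ∂Q/∂x - ∂P/∂y = (0) - (0) = 0.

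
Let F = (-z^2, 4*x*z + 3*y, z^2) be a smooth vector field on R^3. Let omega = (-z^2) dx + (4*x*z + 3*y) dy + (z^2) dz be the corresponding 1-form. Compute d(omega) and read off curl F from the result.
d(omega) = (-4*x) dy ∧ dz + (-2*z) dz ∧ dx + (4*z) dx ∧ dy; curl F = (-4*x, -2*z, 4*z)

d omega = sum_{i<j} (∂f_j/∂x_i - ∂f_i/∂x_j) dx_i ∧ dx_j. Under the identification (dy ∧ dz, dz ∧ dx, dx ∧ dy) ↔ (e_x, e_y, e_z), the coefficients are exactly the components of curl F. Compute:
  ∂R/∂y - ∂Q/∂z = (0) - (4*x) = -4*x
  ∂P/∂z - ∂R/∂x = (-2*z) - (0) = -2*z
  ∂Q/∂x - ∂P/∂y = (4*z) - (0) = 4*z.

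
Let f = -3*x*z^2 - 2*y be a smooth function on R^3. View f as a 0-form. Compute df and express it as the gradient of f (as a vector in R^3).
df = (-3*z^2) dx + (-2) dy + (-6*x*z) dz; grad f = (-3*z^2, -2, -6*x*z)

For a 0-form f, d f = (∂f/∂x) dx + (∂f/∂y) dy + (∂f/∂z) dz. The components of the vector representation are exactly the entries of grad f in Cartesian coordinates:
  ∂f/∂x = -3*z^2
  ∂f/∂y = -2
  ∂f/∂z = -6*x*z.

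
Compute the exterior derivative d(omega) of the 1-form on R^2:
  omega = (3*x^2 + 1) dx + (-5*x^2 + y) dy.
d(omega) = (-10*x) dx ∧ dy

For a 1-form omega = sum_i f_i dx_i, the exterior derivative is
  d(omega) = sum_{i < j} (∂f_j/∂x_i - ∂f_i/∂x_j) dx_i ∧ dx_j.
  coefficient of dx ∧ dy: ∂f_2/∂x - ∂f_1/∂y = ∂(-5*x^2 + y)/∂x - ∂(3*x^2 + 1)/∂y = -10*x
Assembling: d(omega) = (-10*x) dx ∧ dy.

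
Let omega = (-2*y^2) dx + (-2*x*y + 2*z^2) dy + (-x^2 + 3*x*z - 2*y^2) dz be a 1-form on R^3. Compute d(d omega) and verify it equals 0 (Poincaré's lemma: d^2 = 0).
d(d omega) = 0

Step 1: d omega = sum_{i<j} (∂f_j/∂x_i - ∂f_i/∂x_j) dx_i ∧ dx_j:
  coeff of dx ∧ dy: 2*y
  coeff of dx ∧ dz: -2*x + 3*z
  coeff of dy ∧ dz: -4*y - 4*z
Step 2: Apply d again to each 2-form coefficient. The only possible 3-form in R^3 is dx ∧ dy ∧ dz, with coefficient
  ∂(coeff of dy∧dz)/∂x - ∂(coeff of dx∧dz)/∂y + ∂(coeff of dx∧dy)/∂z
  = ∂/∂x (-4*y - 4*z) - ∂/∂y (-2*x + 3*z) + ∂/∂z (2*y).
Each of these terms simplifies to sums of mixed partials that cancel in pairs. The result is 0 (by equality of mixed partials for smooth functions — Schwarz / Clairaut).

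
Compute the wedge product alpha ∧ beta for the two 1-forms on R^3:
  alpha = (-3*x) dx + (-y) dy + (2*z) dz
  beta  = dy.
alpha ∧ beta = (-3*x) dx ∧ dy + (-2*z) dy ∧ dz

Distribute the wedge, using dx_i ∧ dx_j = -dx_j ∧ dx_i and dx_i ∧ dx_i = 0. For each pair (i, j) with i < j, the coefficient of dx_i ∧ dx_j in alpha ∧ beta is (alpha_i * beta_j - alpha_j * beta_i). Collecting: alpha ∧ beta = (-3*x) dx ∧ dy + (-2*z) dy ∧ dz.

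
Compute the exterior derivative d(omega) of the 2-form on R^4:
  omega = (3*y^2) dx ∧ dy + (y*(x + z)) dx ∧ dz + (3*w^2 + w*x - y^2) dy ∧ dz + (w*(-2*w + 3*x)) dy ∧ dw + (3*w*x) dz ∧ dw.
d(omega) = (w - x - z) dx ∧ dy ∧ dz + (6*w + x) dy ∧ dz ∧ dw + (3*w) dx ∧ dy ∧ dw + (3*w) dx ∧ dz ∧ dw

For a 2-form omega = sum_{i<j} g_{ij} dx_i ∧ dx_j, the exterior derivative is
  d(omega) = sum_{i<j} d(g_{ij}) ∧ dx_i ∧ dx_j = sum_{i<j, k} (∂g_{ij}/∂x_k) dx_k ∧ dx_i ∧ dx_j.
Expand each term, using dx_k ∧ dx_i ∧ dx_j = sgn(permutation) dx_{(a)} ∧ dx_{(b)} ∧ dx_{(c)} with (a < b < c) sorted:
  d(y*(x + z)) includes (∂/∂y)(y*(x + z)) dy = (x + z) dy, which multiplied by dx ∧ dz gives (-x - z) dx ∧ dy ∧ dz
  d(3*w^2 + w*x - y^2) includes (∂/∂x)(3*w^2 + w*x - y^2) dx = (w) dx, which multiplied by dy ∧ dz gives (w) dx ∧ dy ∧ dz
  d(3*w^2 + w*x - y^2) includes (∂/∂w)(3*w^2 + w*x - y^2) dw = (6*w + x) dw, which multiplied by dy ∧ dz gives (6*w + x) dy ∧ dz ∧ dw
  d(w*(-2*w + 3*x)) includes (∂/∂x)(w*(-2*w + 3*x)) dx = (3*w) dx, which multiplied by dy ∧ dw gives (3*w) dx ∧ dy ∧ dw
  d(3*w*x) includes (∂/∂x)(3*w*x) dx = (3*w) dx, which multiplied by dz ∧ dw gives (3*w) dx ∧ dz ∧ dw
Collecting like 3-forms: d(omega) = (w - x - z) dx ∧ dy ∧ dz + (6*w + x) dy ∧ dz ∧ dw + (3*w) dx ∧ dy ∧ dw + (3*w) dx ∧ dz ∧ dw.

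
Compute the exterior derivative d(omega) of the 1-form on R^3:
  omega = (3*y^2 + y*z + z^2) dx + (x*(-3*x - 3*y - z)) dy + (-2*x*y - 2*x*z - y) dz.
d(omega) = (-6*x - 9*y - 2*z) dx ∧ dy + (-3*y - 4*z) dx ∧ dz + (-x - 1) dy ∧ dz

For a 1-form omega = sum_i f_i dx_i, the exterior derivative is
  d(omega) = sum_{i < j} (∂f_j/∂x_i - ∂f_i/∂x_j) dx_i ∧ dx_j.
  coefficient of dx ∧ dy: ∂f_2/∂x - ∂f_1/∂y = ∂(x*(-3*x - 3*y - z))/∂x - ∂(3*y^2 + y*z + z^2)/∂y = -6*x - 9*y - 2*z
  coefficient of dx ∧ dz: ∂f_3/∂x - ∂f_1/∂z = ∂(-2*x*y - 2*x*z - y)/∂x - ∂(3*y^2 + y*z + z^2)/∂z = -3*y - 4*z
  coefficient of dy ∧ dz: ∂f_3/∂y - ∂f_2/∂z = ∂(-2*x*y - 2*x*z - y)/∂y - ∂(x*(-3*x - 3*y - z))/∂z = -x - 1
Assembling: d(omega) = (-6*x - 9*y - 2*z) dx ∧ dy + (-3*y - 4*z) dx ∧ dz + (-x - 1) dy ∧ dz.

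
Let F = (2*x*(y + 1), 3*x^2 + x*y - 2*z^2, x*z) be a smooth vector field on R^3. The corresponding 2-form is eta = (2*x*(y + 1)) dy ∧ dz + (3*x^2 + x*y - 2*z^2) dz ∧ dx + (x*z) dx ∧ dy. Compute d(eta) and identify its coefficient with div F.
d(eta) = (2*x + 2*y + 2) dx ∧ dy ∧ dz; div F = 2*x + 2*y + 2

For a 2-form in R^3 of the form above, applying d gives a 3-form with coefficient ∂P/∂x + ∂Q/∂y + ∂R/∂z:
  ∂P/∂x = 2*y + 2
  ∂Q/∂y = x
  ∂R/∂z = x
Sum = 2*x + 2*y + 2, which is exactly div F.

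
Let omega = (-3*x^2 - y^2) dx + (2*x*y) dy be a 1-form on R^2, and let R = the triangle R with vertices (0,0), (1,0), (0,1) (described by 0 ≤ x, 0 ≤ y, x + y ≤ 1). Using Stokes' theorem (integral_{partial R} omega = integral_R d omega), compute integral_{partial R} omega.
integral_(partial R) omega = 2/3

Stokes: integral_partial_R omega = integral_R d omega with d omega = (∂Q/∂x - ∂P/∂y) dx ∧ dy.
  ∂Q/∂x = 2*y
  ∂P/∂y = -2*y
  integrand = ∂Q/∂x - ∂P/∂y = 4*y.
Integrating over R: integral_0^1 integral_0^{1-x} (4*y) dy dx = 2/3.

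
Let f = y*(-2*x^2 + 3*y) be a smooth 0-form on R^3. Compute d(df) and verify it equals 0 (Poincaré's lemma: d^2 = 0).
d(df) = 0

Step 1: df = sum_i (∂f/∂x_i) dx_i = (-4*x*y) dx + (-2*x^2 + 6*y) dy + (0) dz.
Step 2: Apply d again. Using the 1-form formula, the coefficient of dx ∧ dy in d(df) is ∂^2 f/∂x ∂y - ∂^2 f/∂y ∂x = (-4*x) - (-4*x) = 0 (equality of mixed partials for smooth f).
Similarly for dx ∧ dz and dy ∧ dz — all coefficients vanish. So d(df) = 0.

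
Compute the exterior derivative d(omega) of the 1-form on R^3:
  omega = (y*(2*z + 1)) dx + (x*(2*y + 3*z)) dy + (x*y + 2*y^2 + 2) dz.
d(omega) = (2*y + z - 1) dx ∧ dy + (-y) dx ∧ dz + (-2*x + 4*y) dy ∧ dz

For a 1-form omega = sum_i f_i dx_i, the exterior derivative is
  d(omega) = sum_{i < j} (∂f_j/∂x_i - ∂f_i/∂x_j) dx_i ∧ dx_j.
  coefficient of dx ∧ dy: ∂f_2/∂x - ∂f_1/∂y = ∂(x*(2*y + 3*z))/∂x - ∂(y*(2*z + 1))/∂y = 2*y + z - 1
  coefficient of dx ∧ dz: ∂f_3/∂x - ∂f_1/∂z = ∂(x*y + 2*y^2 + 2)/∂x - ∂(y*(2*z + 1))/∂z = -y
  coefficient of dy ∧ dz: ∂f_3/∂y - ∂f_2/∂z = ∂(x*y + 2*y^2 + 2)/∂y - ∂(x*(2*y + 3*z))/∂z = -2*x + 4*y
Assembling: d(omega) = (2*y + z - 1) dx ∧ dy + (-y) dx ∧ dz + (-2*x + 4*y) dy ∧ dz.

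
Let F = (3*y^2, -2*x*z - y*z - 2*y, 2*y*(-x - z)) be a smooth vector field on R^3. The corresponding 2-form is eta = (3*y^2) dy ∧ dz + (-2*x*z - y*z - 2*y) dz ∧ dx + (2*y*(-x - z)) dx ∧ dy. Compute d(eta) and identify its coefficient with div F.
d(eta) = (-2*y - z - 2) dx ∧ dy ∧ dz; div F = -2*y - z - 2

For a 2-form in R^3 of the form above, applying d gives a 3-form with coefficient ∂P/∂x + ∂Q/∂y + ∂R/∂z:
  ∂P/∂x = 0
  ∂Q/∂y = -z - 2
  ∂R/∂z = -2*y
Sum = -2*y - z - 2, which is exactly div F.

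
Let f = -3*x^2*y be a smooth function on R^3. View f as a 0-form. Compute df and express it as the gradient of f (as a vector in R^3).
df = (-6*x*y) dx + (-3*x^2) dy + (0) dz; grad f = (-6*x*y, -3*x^2, 0)

For a 0-form f, d f = (∂f/∂x) dx + (∂f/∂y) dy + (∂f/∂z) dz. The components of the vector representation are exactly the entries of grad f in Cartesian coordinates:
  ∂f/∂x = -6*x*y
  ∂f/∂y = -3*x^2
  ∂f/∂z = 0.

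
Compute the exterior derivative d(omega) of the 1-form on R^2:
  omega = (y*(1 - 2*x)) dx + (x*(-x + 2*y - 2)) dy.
d(omega) = (2*y - 3) dx ∧ dy

For a 1-form omega = sum_i f_i dx_i, the exterior derivative is
  d(omega) = sum_{i < j} (∂f_j/∂x_i - ∂f_i/∂x_j) dx_i ∧ dx_j.
  coefficient of dx ∧ dy: ∂f_2/∂x - ∂f_1/∂y = ∂(x*(-x + 2*y - 2))/∂x - ∂(y*(1 - 2*x))/∂y = 2*y - 3
Assembling: d(omega) = (2*y - 3) dx ∧ dy.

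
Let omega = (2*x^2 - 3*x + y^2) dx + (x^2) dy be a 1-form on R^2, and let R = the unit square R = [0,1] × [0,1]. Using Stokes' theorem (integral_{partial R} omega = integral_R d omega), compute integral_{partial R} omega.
integral_(partial R) omega = 0

Stokes: integral_partial_R omega = integral_R d omega with d omega = (∂Q/∂x - ∂P/∂y) dx ∧ dy.
  ∂Q/∂x = 2*x
  ∂P/∂y = 2*y
  integrand = ∂Q/∂x - ∂P/∂y = 2*x - 2*y.
Integrating over R: integral_0^1 integral_0^1 (2*x - 2*y) dx dy = 0.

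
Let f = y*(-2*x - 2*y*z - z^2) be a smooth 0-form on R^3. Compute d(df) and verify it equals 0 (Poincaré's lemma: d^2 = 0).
d(df) = 0

Step 1: df = sum_i (∂f/∂x_i) dx_i = (-2*y) dx + (-2*x - 4*y*z - z^2) dy + (2*y*(-y - z)) dz.
Step 2: Apply d again. Using the 1-form formula, the coefficient of dx ∧ dy in d(df) is ∂^2 f/∂x ∂y - ∂^2 f/∂y ∂x = (-2) - (-2) = 0 (equality of mixed partials for smooth f).
Similarly for dx ∧ dz and dy ∧ dz — all coefficients vanish. So d(df) = 0.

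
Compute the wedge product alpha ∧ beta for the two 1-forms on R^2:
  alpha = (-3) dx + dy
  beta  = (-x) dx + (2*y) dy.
alpha ∧ beta = (x - 6*y) dx ∧ dy

Distribute the wedge, using dx_i ∧ dx_j = -dx_j ∧ dx_i and dx_i ∧ dx_i = 0. For each pair (i, j) with i < j, the coefficient of dx_i ∧ dx_j in alpha ∧ beta is (alpha_i * beta_j - alpha_j * beta_i). Collecting: alpha ∧ beta = (x - 6*y) dx ∧ dy.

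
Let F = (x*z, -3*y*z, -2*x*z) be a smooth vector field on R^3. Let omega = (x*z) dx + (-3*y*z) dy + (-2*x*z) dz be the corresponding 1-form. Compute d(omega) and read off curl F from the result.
d(omega) = (3*y) dy ∧ dz + (x + 2*z) dz ∧ dx + (0) dx ∧ dy; curl F = (3*y, x + 2*z, 0)

d omega = sum_{i<j} (∂f_j/∂x_i - ∂f_i/∂x_j) dx_i ∧ dx_j. Under the identification (dy ∧ dz, dz ∧ dx, dx ∧ dy) ↔ (e_x, e_y, e_z), the coefficients are exactly the components of curl F. Compute:
  ∂R/∂y - ∂Q/∂z = (0) - (-3*y) = 3*y
  ∂P/∂z - ∂R/∂x = (x) - (-2*z) = x + 2*z
  ∂Q/∂x - ∂P/∂y = (0) - (0) = 0.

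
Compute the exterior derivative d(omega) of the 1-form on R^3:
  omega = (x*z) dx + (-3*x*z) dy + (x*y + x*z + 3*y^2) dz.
d(omega) = (-3*z) dx ∧ dy + (-x + y + z) dx ∧ dz + (4*x + 6*y) dy ∧ dz

For a 1-form omega = sum_i f_i dx_i, the exterior derivative is
  d(omega) = sum_{i < j} (∂f_j/∂x_i - ∂f_i/∂x_j) dx_i ∧ dx_j.
  coefficient of dx ∧ dy: ∂f_2/∂x - ∂f_1/∂y = ∂(-3*x*z)/∂x - ∂(x*z)/∂y = -3*z
  coefficient of dx ∧ dz: ∂f_3/∂x - ∂f_1/∂z = ∂(x*y + x*z + 3*y^2)/∂x - ∂(x*z)/∂z = -x + y + z
  coefficient of dy ∧ dz: ∂f_3/∂y - ∂f_2/∂z = ∂(x*y + x*z + 3*y^2)/∂y - ∂(-3*x*z)/∂z = 4*x + 6*y
Assembling: d(omega) = (-3*z) dx ∧ dy + (-x + y + z) dx ∧ dz + (4*x + 6*y) dy ∧ dz.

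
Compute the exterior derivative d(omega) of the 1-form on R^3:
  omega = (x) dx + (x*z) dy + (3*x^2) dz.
d(omega) = (z) dx ∧ dy + (6*x) dx ∧ dz + (-x) dy ∧ dz

For a 1-form omega = sum_i f_i dx_i, the exterior derivative is
  d(omega) = sum_{i < j} (∂f_j/∂x_i - ∂f_i/∂x_j) dx_i ∧ dx_j.
  coefficient of dx ∧ dy: ∂f_2/∂x - ∂f_1/∂y = ∂(x*z)/∂x - ∂(x)/∂y = z
  coefficient of dx ∧ dz: ∂f_3/∂x - ∂f_1/∂z = ∂(3*x^2)/∂x - ∂(x)/∂z = 6*x
  coefficient of dy ∧ dz: ∂f_3/∂y - ∂f_2/∂z = ∂(3*x^2)/∂y - ∂(x*z)/∂z = -x
Assembling: d(omega) = (z) dx ∧ dy + (6*x) dx ∧ dz + (-x) dy ∧ dz.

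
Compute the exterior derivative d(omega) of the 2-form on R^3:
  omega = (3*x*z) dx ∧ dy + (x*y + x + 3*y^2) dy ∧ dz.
d(omega) = (3*x + y + 1) dx ∧ dy ∧ dz

For a 2-form omega = sum_{i<j} g_{ij} dx_i ∧ dx_j, the exterior derivative is
  d(omega) = sum_{i<j} d(g_{ij}) ∧ dx_i ∧ dx_j = sum_{i<j, k} (∂g_{ij}/∂x_k) dx_k ∧ dx_i ∧ dx_j.
Expand each term, using dx_k ∧ dx_i ∧ dx_j = sgn(permutation) dx_{(a)} ∧ dx_{(b)} ∧ dx_{(c)} with (a < b < c) sorted:
  d(3*x*z) includes (∂/∂z)(3*x*z) dz = (3*x) dz, which multiplied by dx ∧ dy gives (3*x) dx ∧ dy ∧ dz
  d(x*y + x + 3*y^2) includes (∂/∂x)(x*y + x + 3*y^2) dx = (y + 1) dx, which multiplied by dy ∧ dz gives (y + 1) dx ∧ dy ∧ dz
Collecting like 3-forms: d(omega) = (3*x + y + 1) dx ∧ dy ∧ dz.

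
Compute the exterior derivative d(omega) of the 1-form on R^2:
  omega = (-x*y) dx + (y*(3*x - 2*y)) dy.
d(omega) = (x + 3*y) dx ∧ dy

For a 1-form omega = sum_i f_i dx_i, the exterior derivative is
  d(omega) = sum_{i < j} (∂f_j/∂x_i - ∂f_i/∂x_j) dx_i ∧ dx_j.
  coefficient of dx ∧ dy: ∂f_2/∂x - ∂f_1/∂y = ∂(y*(3*x - 2*y))/∂x - ∂(-x*y)/∂y = x + 3*y
Assembling: d(omega) = (x + 3*y) dx ∧ dy.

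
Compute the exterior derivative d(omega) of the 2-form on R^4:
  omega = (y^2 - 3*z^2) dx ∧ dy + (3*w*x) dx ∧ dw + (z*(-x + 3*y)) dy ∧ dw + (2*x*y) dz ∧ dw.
d(omega) = (-6*z) dx ∧ dy ∧ dz + (-z) dx ∧ dy ∧ dw + (3*x - 3*y) dy ∧ dz ∧ dw + (2*y) dx ∧ dz ∧ dw

For a 2-form omega = sum_{i<j} g_{ij} dx_i ∧ dx_j, the exterior derivative is
  d(omega) = sum_{i<j} d(g_{ij}) ∧ dx_i ∧ dx_j = sum_{i<j, k} (∂g_{ij}/∂x_k) dx_k ∧ dx_i ∧ dx_j.
Expand each term, using dx_k ∧ dx_i ∧ dx_j = sgn(permutation) dx_{(a)} ∧ dx_{(b)} ∧ dx_{(c)} with (a < b < c) sorted:
  d(y^2 - 3*z^2) includes (∂/∂z)(y^2 - 3*z^2) dz = (-6*z) dz, which multiplied by dx ∧ dy gives (-6*z) dx ∧ dy ∧ dz
  d(z*(-x + 3*y)) includes (∂/∂x)(z*(-x + 3*y)) dx = (-z) dx, which multiplied by dy ∧ dw gives (-z) dx ∧ dy ∧ dw
  d(z*(-x + 3*y)) includes (∂/∂z)(z*(-x + 3*y)) dz = (-x + 3*y) dz, which multiplied by dy ∧ dw gives (x - 3*y) dy ∧ dz ∧ dw
  d(2*x*y) includes (∂/∂x)(2*x*y) dx = (2*y) dx, which multiplied by dz ∧ dw gives (2*y) dx ∧ dz ∧ dw
  d(2*x*y) includes (∂/∂y)(2*x*y) dy = (2*x) dy, which multiplied by dz ∧ dw gives (2*x) dy ∧ dz ∧ dw
Collecting like 3-forms: d(omega) = (-6*z) dx ∧ dy ∧ dz + (-z) dx ∧ dy ∧ dw + (3*x - 3*y) dy ∧ dz ∧ dw + (2*y) dx ∧ dz ∧ dw.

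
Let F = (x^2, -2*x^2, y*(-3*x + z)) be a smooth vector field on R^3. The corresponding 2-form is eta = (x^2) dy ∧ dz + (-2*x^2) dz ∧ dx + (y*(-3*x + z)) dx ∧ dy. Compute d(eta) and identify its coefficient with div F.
d(eta) = (2*x + y) dx ∧ dy ∧ dz; div F = 2*x + y

For a 2-form in R^3 of the form above, applying d gives a 3-form with coefficient ∂P/∂x + ∂Q/∂y + ∂R/∂z:
  ∂P/∂x = 2*x
  ∂Q/∂y = 0
  ∂R/∂z = y
Sum = 2*x + y, which is exactly div F.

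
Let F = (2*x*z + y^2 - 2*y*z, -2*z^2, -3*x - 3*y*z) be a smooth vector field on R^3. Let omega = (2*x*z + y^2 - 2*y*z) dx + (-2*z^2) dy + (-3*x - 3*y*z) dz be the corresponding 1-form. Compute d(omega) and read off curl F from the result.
d(omega) = (z) dy ∧ dz + (2*x - 2*y + 3) dz ∧ dx + (-2*y + 2*z) dx ∧ dy; curl F = (z, 2*x - 2*y + 3, -2*y + 2*z)

d omega = sum_{i<j} (∂f_j/∂x_i - ∂f_i/∂x_j) dx_i ∧ dx_j. Under the identification (dy ∧ dz, dz ∧ dx, dx ∧ dy) ↔ (e_x, e_y, e_z), the coefficients are exactly the components of curl F. Compute:
  ∂R/∂y - ∂Q/∂z = (-3*z) - (-4*z) = z
  ∂P/∂z - ∂R/∂x = (2*x - 2*y) - (-3) = 2*x - 2*y + 3
  ∂Q/∂x - ∂P/∂y = (0) - (2*y - 2*z) = -2*y + 2*z.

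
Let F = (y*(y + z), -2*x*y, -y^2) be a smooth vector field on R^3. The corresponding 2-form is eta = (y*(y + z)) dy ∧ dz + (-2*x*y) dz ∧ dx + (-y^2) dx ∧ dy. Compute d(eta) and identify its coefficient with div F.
d(eta) = (-2*x) dx ∧ dy ∧ dz; div F = -2*x

For a 2-form in R^3 of the form above, applying d gives a 3-form with coefficient ∂P/∂x + ∂Q/∂y + ∂R/∂z:
  ∂P/∂x = 0
  ∂Q/∂y = -2*x
  ∂R/∂z = 0
Sum = -2*x, which is exactly div F.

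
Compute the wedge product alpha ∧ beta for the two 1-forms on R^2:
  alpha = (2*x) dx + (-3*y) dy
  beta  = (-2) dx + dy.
alpha ∧ beta = (2*x - 6*y) dx ∧ dy

Distribute the wedge, using dx_i ∧ dx_j = -dx_j ∧ dx_i and dx_i ∧ dx_i = 0. For each pair (i, j) with i < j, the coefficient of dx_i ∧ dx_j in alpha ∧ beta is (alpha_i * beta_j - alpha_j * beta_i). Collecting: alpha ∧ beta = (2*x - 6*y) dx ∧ dy.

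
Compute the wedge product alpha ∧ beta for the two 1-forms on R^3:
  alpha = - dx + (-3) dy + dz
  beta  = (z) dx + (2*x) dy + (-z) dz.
alpha ∧ beta = (-2*x + 3*z) dx ∧ dy + (-2*x + 3*z) dy ∧ dz

Distribute the wedge, using dx_i ∧ dx_j = -dx_j ∧ dx_i and dx_i ∧ dx_i = 0. For each pair (i, j) with i < j, the coefficient of dx_i ∧ dx_j in alpha ∧ beta is (alpha_i * beta_j - alpha_j * beta_i). Collecting: alpha ∧ beta = (-2*x + 3*z) dx ∧ dy + (-2*x + 3*z) dy ∧ dz.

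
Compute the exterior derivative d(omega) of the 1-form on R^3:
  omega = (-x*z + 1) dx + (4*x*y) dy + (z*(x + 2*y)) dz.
d(omega) = (4*y) dx ∧ dy + (x + z) dx ∧ dz + (2*z) dy ∧ dz

For a 1-form omega = sum_i f_i dx_i, the exterior derivative is
  d(omega) = sum_{i < j} (∂f_j/∂x_i - ∂f_i/∂x_j) dx_i ∧ dx_j.
  coefficient of dx ∧ dy: ∂f_2/∂x - ∂f_1/∂y = ∂(4*x*y)/∂x - ∂(-x*z + 1)/∂y = 4*y
  coefficient of dx ∧ dz: ∂f_3/∂x - ∂f_1/∂z = ∂(z*(x + 2*y))/∂x - ∂(-x*z + 1)/∂z = x + z
  coefficient of dy ∧ dz: ∂f_3/∂y - ∂f_2/∂z = ∂(z*(x + 2*y))/∂y - ∂(4*x*y)/∂z = 2*z
Assembling: d(omega) = (4*y) dx ∧ dy + (x + z) dx ∧ dz + (2*z) dy ∧ dz.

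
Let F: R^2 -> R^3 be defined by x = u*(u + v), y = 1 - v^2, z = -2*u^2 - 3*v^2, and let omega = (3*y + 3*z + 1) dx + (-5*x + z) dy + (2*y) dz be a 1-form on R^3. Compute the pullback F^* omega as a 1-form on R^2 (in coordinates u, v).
F^* omega = (-12*u^3 - 6*u^2*v - 16*u*v^2 - 12*v^3 + 4*v) du + (-6*u^3 + 14*u^2*v - 2*u*v^2 + 4*u + 18*v^3 - 12*v) dv

Using F^*(f dg) = (f ∘ F) d(g ∘ F), substitute each coordinate x_i by F_i(u, v) in f_i, and replace dx_i by d F_i = (∂F_i/∂u) du + (∂F_i/∂v) dv.
  For the x component: f_1(F) = -6*u^2 - 12*v^2 + 4; d F_1 = (2*u + v) du + (u) dv
  For the y component: f_2(F) = -7*u^2 - 5*u*v - 3*v^2; d F_2 = (0) du + (-2*v) dv
  For the z component: f_3(F) = 2 - 2*v^2; d F_3 = (-4*u) du + (-6*v) dv
Combining and collecting du, dv coefficients:
  coeff of du: -12*u^3 - 6*u^2*v - 16*u*v^2 - 12*v^3 + 4*v
  coeff of dv: -6*u^3 + 14*u^2*v - 2*u*v^2 + 4*u + 18*v^3 - 12*v
F^* omega = (-12*u^3 - 6*u^2*v - 16*u*v^2 - 12*v^3 + 4*v) du + (-6*u^3 + 14*u^2*v - 2*u*v^2 + 4*u + 18*v^3 - 12*v) dv.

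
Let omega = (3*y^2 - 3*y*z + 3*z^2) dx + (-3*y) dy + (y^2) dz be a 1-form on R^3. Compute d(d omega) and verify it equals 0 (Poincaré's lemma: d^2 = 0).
d(d omega) = 0

Step 1: d omega = sum_{i<j} (∂f_j/∂x_i - ∂f_i/∂x_j) dx_i ∧ dx_j:
  coeff of dx ∧ dy: -6*y + 3*z
  coeff of dx ∧ dz: 3*y - 6*z
  coeff of dy ∧ dz: 2*y
Step 2: Apply d again to each 2-form coefficient. The only possible 3-form in R^3 is dx ∧ dy ∧ dz, with coefficient
  ∂(coeff of dy∧dz)/∂x - ∂(coeff of dx∧dz)/∂y + ∂(coeff of dx∧dy)/∂z
  = ∂/∂x (2*y) - ∂/∂y (3*y - 6*z) + ∂/∂z (-6*y + 3*z).
Each of these terms simplifies to sums of mixed partials that cancel in pairs. The result is 0 (by equality of mixed partials for smooth functions — Schwarz / Clairaut).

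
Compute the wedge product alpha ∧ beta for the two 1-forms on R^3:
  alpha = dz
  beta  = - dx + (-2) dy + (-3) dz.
alpha ∧ beta = (1) dx ∧ dz + (2) dy ∧ dz

Distribute the wedge, using dx_i ∧ dx_j = -dx_j ∧ dx_i and dx_i ∧ dx_i = 0. For each pair (i, j) with i < j, the coefficient of dx_i ∧ dx_j in alpha ∧ beta is (alpha_i * beta_j - alpha_j * beta_i). Collecting: alpha ∧ beta = (1) dx ∧ dz + (2) dy ∧ dz.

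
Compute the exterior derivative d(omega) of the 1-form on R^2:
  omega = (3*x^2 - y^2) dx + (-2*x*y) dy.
d(omega) = 0

For a 1-form omega = sum_i f_i dx_i, the exterior derivative is
  d(omega) = sum_{i < j} (∂f_j/∂x_i - ∂f_i/∂x_j) dx_i ∧ dx_j.

Assembling: d(omega) = 0.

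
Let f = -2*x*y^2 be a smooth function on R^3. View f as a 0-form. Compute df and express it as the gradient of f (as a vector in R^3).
df = (-2*y^2) dx + (-4*x*y) dy + (0) dz; grad f = (-2*y^2, -4*x*y, 0)

For a 0-form f, d f = (∂f/∂x) dx + (∂f/∂y) dy + (∂f/∂z) dz. The components of the vector representation are exactly the entries of grad f in Cartesian coordinates:
  ∂f/∂x = -2*y^2
  ∂f/∂y = -4*x*y
  ∂f/∂z = 0.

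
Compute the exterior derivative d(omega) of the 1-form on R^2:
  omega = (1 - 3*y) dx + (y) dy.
d(omega) = (3) dx ∧ dy

For a 1-form omega = sum_i f_i dx_i, the exterior derivative is
  d(omega) = sum_{i < j} (∂f_j/∂x_i - ∂f_i/∂x_j) dx_i ∧ dx_j.
  coefficient of dx ∧ dy: ∂f_2/∂x - ∂f_1/∂y = ∂(y)/∂x - ∂(1 - 3*y)/∂y = 3
Assembling: d(omega) = (3) dx ∧ dy.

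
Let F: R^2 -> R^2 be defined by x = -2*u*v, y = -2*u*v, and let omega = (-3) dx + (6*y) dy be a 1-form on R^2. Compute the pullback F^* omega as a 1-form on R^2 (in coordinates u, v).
F^* omega = (6*v*(4*u*v + 1)) du + (6*u*(4*u*v + 1)) dv

Using F^*(f dg) = (f ∘ F) d(g ∘ F), substitute each coordinate x_i by F_i(u, v) in f_i, and replace dx_i by d F_i = (∂F_i/∂u) du + (∂F_i/∂v) dv.
  For the x component: f_1(F) = -3; d F_1 = (-2*v) du + (-2*u) dv
  For the y component: f_2(F) = -12*u*v; d F_2 = (-2*v) du + (-2*u) dv
Combining and collecting du, dv coefficients:
  coeff of du: 6*v*(4*u*v + 1)
  coeff of dv: 6*u*(4*u*v + 1)
F^* omega = (6*v*(4*u*v + 1)) du + (6*u*(4*u*v + 1)) dv.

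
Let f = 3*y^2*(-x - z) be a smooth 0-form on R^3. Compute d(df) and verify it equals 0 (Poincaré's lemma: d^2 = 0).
d(df) = 0

Step 1: df = sum_i (∂f/∂x_i) dx_i = (-3*y^2) dx + (6*y*(-x - z)) dy + (-3*y^2) dz.
Step 2: Apply d again. Using the 1-form formula, the coefficient of dx ∧ dy in d(df) is ∂^2 f/∂x ∂y - ∂^2 f/∂y ∂x = (-6*y) - (-6*y) = 0 (equality of mixed partials for smooth f).
Similarly for dx ∧ dz and dy ∧ dz — all coefficients vanish. So d(df) = 0.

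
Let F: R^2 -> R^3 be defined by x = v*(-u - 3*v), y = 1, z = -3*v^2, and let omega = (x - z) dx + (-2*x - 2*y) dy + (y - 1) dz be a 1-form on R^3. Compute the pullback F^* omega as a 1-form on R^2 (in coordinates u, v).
F^* omega = (u*v^2) du + (u*v*(u + 6*v)) dv

Using F^*(f dg) = (f ∘ F) d(g ∘ F), substitute each coordinate x_i by F_i(u, v) in f_i, and replace dx_i by d F_i = (∂F_i/∂u) du + (∂F_i/∂v) dv.
  For the x component: f_1(F) = -u*v; d F_1 = (-v) du + (-u - 6*v) dv
  For the y component: f_2(F) = 2*u*v + 6*v^2 - 2; d F_2 = (0) du + (0) dv
  For the z component: f_3(F) = 0; d F_3 = (0) du + (-6*v) dv
Combining and collecting du, dv coefficients:
  coeff of du: u*v^2
  coeff of dv: u*v*(u + 6*v)
F^* omega = (u*v^2) du + (u*v*(u + 6*v)) dv.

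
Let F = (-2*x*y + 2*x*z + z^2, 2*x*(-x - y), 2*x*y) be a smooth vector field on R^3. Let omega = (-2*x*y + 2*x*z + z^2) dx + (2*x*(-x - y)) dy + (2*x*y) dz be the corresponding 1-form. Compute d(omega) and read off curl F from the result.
d(omega) = (2*x) dy ∧ dz + (2*x - 2*y + 2*z) dz ∧ dx + (-2*x - 2*y) dx ∧ dy; curl F = (2*x, 2*x - 2*y + 2*z, -2*x - 2*y)

d omega = sum_{i<j} (∂f_j/∂x_i - ∂f_i/∂x_j) dx_i ∧ dx_j. Under the identification (dy ∧ dz, dz ∧ dx, dx ∧ dy) ↔ (e_x, e_y, e_z), the coefficients are exactly the components of curl F. Compute:
  ∂R/∂y - ∂Q/∂z = (2*x) - (0) = 2*x
  ∂P/∂z - ∂R/∂x = (2*x + 2*z) - (2*y) = 2*x - 2*y + 2*z
  ∂Q/∂x - ∂P/∂y = (-4*x - 2*y) - (-2*x) = -2*x - 2*y.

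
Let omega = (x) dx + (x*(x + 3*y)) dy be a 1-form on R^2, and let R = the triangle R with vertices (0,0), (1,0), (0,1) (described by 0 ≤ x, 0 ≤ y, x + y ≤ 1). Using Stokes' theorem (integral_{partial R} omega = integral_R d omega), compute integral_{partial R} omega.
integral_(partial R) omega = 5/6

Stokes: integral_partial_R omega = integral_R d omega with d omega = (∂Q/∂x - ∂P/∂y) dx ∧ dy.
  ∂Q/∂x = 2*x + 3*y
  ∂P/∂y = 0
  integrand = ∂Q/∂x - ∂P/∂y = 2*x + 3*y.
Integrating over R: integral_0^1 integral_0^{1-x} (2*x + 3*y) dy dx = 5/6.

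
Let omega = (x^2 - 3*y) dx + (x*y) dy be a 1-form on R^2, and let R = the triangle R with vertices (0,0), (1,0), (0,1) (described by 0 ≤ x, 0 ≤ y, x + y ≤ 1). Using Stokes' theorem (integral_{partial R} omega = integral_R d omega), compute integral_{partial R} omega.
integral_(partial R) omega = 5/3

Stokes: integral_partial_R omega = integral_R d omega with d omega = (∂Q/∂x - ∂P/∂y) dx ∧ dy.
  ∂Q/∂x = y
  ∂P/∂y = -3
  integrand = ∂Q/∂x - ∂P/∂y = y + 3.
Integrating over R: integral_0^1 integral_0^{1-x} (y + 3) dy dx = 5/3.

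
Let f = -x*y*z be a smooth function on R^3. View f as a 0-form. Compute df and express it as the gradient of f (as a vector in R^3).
df = (-y*z) dx + (-x*z) dy + (-x*y) dz; grad f = (-y*z, -x*z, -x*y)

For a 0-form f, d f = (∂f/∂x) dx + (∂f/∂y) dy + (∂f/∂z) dz. The components of the vector representation are exactly the entries of grad f in Cartesian coordinates:
  ∂f/∂x = -y*z
  ∂f/∂y = -x*z
  ∂f/∂z = -x*y.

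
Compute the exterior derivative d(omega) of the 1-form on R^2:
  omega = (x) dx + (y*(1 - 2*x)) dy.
d(omega) = (-2*y) dx ∧ dy

For a 1-form omega = sum_i f_i dx_i, the exterior derivative is
  d(omega) = sum_{i < j} (∂f_j/∂x_i - ∂f_i/∂x_j) dx_i ∧ dx_j.
  coefficient of dx ∧ dy: ∂f_2/∂x - ∂f_1/∂y = ∂(y*(1 - 2*x))/∂x - ∂(x)/∂y = -2*y
Assembling: d(omega) = (-2*y) dx ∧ dy.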